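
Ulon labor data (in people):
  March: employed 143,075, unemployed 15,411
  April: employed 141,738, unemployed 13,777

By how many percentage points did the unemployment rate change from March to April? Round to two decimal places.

The unemployment rate changed by −0.86 percentage points.

March: labor force = 143,075 + 15,411 = 158,486; u = 15,411/158,486 = 9.72%.
April: labor force = 141,738 + 13,777 = 155,515; u = 13,777/155,515 = 8.86%.
Change = 8.86% − 9.72% = −0.86 pp.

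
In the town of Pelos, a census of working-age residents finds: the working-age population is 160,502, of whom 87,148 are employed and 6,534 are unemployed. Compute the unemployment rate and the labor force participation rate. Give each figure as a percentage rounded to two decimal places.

Unemployment rate ≈ 6.97%; labor force participation rate ≈ 58.37%.

Labor force = employed + unemployed = 87,148 + 6,534 = 93,682.
Unemployment rate = 6,534 / 93,682 = 6.97%.
Labor force participation rate = 93,682 / 160,502 = 58.37%.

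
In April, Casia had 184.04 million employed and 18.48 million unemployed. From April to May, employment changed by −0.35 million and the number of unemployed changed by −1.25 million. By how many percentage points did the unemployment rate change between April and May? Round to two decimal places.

April: labor force = 184.04 + 18.48 = 202.52; u = 18.48/202.52 = 9.13%.
May: labor force = 183.69 + 17.23 = 200.92; u = 17.23/200.92 = 8.58%.
Change = 8.58% − 9.13% = −0.55 pp.

The unemployment rate changed by −0.55 percentage points.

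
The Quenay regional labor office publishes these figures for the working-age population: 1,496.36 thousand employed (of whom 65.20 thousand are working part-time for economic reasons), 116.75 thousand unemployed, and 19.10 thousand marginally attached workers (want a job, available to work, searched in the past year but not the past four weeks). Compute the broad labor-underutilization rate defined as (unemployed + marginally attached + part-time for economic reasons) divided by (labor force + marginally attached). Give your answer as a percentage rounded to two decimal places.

Labor force = 1,496.36 + 116.75 = 1,613.11 thousand.
Numerator = 116.75 + 19.10 + 65.20 = 201.05 thousand.
Denominator = 1,613.11 + 19.10 = 1,632.21 thousand.
Broad rate = 201.05 / 1,632.21 = 12.32%.

Broad underutilization rate ≈ 12.32%.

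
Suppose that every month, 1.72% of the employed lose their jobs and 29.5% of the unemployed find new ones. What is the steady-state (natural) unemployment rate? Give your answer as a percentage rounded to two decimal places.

Steady-state unemployment rate ≈ 5.51%.

At steady state the flows balance: s·E = f·U, so U/(E+U) = s/(s+f).
u* = 1.72 / (1.72 + 29.5) = 1.72 / 31.22 = 5.51%.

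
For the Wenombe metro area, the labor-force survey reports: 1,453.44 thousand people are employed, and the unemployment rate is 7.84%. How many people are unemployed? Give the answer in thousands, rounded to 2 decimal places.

Let U be the number unemployed. The labor force is E + U, and U/(E+U) = 0.0784.
So U = 0.0784 × 1,453.44 / (1 − 0.0784) = 113.9497 / 0.9216 ≈ 123.64 thousand.

About 123.64 thousand are unemployed.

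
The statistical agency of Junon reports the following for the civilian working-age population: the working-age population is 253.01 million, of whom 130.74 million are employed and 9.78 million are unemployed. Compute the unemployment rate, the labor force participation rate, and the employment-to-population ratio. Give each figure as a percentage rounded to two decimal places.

Labor force = employed + unemployed = 130.74 + 9.78 = 140.52 million.
Unemployment rate = 9.78 / 140.52 = 6.96%.
Labor force participation rate = 140.52 / 253.01 = 55.54%.
Employment-population ratio = 130.74 / 253.01 = 51.67%.

Unemployment rate ≈ 6.96%; labor force participation rate ≈ 55.54%; employment-population ratio ≈ 51.67%.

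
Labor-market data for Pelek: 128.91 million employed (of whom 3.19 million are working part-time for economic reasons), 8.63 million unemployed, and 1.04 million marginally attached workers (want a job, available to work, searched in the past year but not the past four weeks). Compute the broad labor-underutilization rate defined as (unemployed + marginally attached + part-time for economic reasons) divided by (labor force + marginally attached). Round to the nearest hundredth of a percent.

Broad underutilization rate ≈ 9.28%.

Labor force = 128.91 + 8.63 = 137.54 million.
Numerator = 8.63 + 1.04 + 3.19 = 12.86 million.
Denominator = 137.54 + 1.04 = 138.58 million.
Broad rate = 12.86 / 138.58 = 9.28%.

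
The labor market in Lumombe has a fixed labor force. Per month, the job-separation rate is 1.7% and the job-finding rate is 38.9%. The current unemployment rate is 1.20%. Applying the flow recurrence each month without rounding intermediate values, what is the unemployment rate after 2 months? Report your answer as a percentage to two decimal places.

With a fixed labor force, u_{t+1} = u_t + s·(1−u_t) − f·u_t = u_t·(1−s−f) + s.
Here 1−s−f = 0.594 and s = 0.017.
u_1 = 0.012000 × 0.594 + 0.017 = 0.024128.
u_2 = 0.024128 × 0.594 + 0.017 = 0.031332.

Unemployment rate after two months ≈ 3.13%.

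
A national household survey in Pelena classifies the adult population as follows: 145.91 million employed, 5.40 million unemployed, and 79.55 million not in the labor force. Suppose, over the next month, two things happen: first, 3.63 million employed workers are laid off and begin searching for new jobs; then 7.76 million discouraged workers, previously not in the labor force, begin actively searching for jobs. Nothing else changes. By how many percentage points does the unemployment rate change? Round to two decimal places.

The unemployment rate changes by +6.99 percentage points.

Initially, labor force = 145.91 + 5.40 = 151.31 million, so u = 5.40/151.31 = 3.57%.
After the first change, employed falls and unemployed rises by 3.63; labor force unchanged → E = 142.28, U = 9.03, labor force = 151.31 million.
After the second change, unemployed and labor force both rise by 7.76 → E = 142.28, U = 16.79, labor force = 159.07 million.
New unemployment rate = 16.79 / 159.07 = 10.56%.
Change = 10.56% − 3.57% = +6.99 percentage points.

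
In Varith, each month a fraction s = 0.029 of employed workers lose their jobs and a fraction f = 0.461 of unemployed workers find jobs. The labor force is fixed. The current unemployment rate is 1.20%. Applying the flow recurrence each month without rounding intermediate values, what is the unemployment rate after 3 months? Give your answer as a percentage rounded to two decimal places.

Unemployment rate after three months ≈ 5.29%.

With a fixed labor force, u_{t+1} = u_t + s·(1−u_t) − f·u_t = u_t·(1−s−f) + s.
Here 1−s−f = 0.510 and s = 0.029.
u_1 = 0.012000 × 0.510 + 0.029 = 0.035120.
u_2 = 0.035120 × 0.510 + 0.029 = 0.046911.
u_3 = 0.046911 × 0.510 + 0.029 = 0.052925.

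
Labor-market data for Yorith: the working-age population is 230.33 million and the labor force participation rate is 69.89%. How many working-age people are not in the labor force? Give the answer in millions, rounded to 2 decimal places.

Share not in the labor force = 1 − 0.6989 = 0.3011.
Not in labor force = 0.3011 × 230.33 ≈ 69.35 million.

About 69.35 million are not in the labor force.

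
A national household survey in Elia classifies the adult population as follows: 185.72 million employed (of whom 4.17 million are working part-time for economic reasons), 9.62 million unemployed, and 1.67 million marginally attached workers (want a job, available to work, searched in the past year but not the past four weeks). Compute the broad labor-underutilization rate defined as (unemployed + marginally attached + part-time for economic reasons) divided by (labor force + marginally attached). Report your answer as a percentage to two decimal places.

Broad underutilization rate ≈ 7.85%.

Labor force = 185.72 + 9.62 = 195.34 million.
Numerator = 9.62 + 1.67 + 4.17 = 15.46 million.
Denominator = 195.34 + 1.67 = 197.01 million.
Broad rate = 15.46 / 197.01 = 7.85%.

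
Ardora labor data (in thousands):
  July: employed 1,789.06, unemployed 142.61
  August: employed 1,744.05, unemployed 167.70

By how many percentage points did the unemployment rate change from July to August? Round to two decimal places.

The unemployment rate changed by +1.39 percentage points.

July: labor force = 1,789.06 + 142.61 = 1,931.67; u = 142.61/1,931.67 = 7.38%.
August: labor force = 1,744.05 + 167.70 = 1,911.75; u = 167.70/1,911.75 = 8.77%.
Change = 8.77% − 7.38% = +1.39 pp.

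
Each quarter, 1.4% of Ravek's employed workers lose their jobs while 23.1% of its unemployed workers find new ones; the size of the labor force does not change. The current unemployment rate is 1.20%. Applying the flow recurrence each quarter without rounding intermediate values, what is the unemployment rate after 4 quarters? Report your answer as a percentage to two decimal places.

With a fixed labor force, u_{t+1} = u_t + s·(1−u_t) − f·u_t = u_t·(1−s−f) + s.
Here 1−s−f = 0.755 and s = 0.014.
u_1 = 0.012000 × 0.755 + 0.014 = 0.023060.
u_2 = 0.023060 × 0.755 + 0.014 = 0.031410.
u_3 = 0.031410 × 0.755 + 0.014 = 0.037715.
u_4 = 0.037715 × 0.755 + 0.014 = 0.042475.

Unemployment rate after four quarters ≈ 4.25%.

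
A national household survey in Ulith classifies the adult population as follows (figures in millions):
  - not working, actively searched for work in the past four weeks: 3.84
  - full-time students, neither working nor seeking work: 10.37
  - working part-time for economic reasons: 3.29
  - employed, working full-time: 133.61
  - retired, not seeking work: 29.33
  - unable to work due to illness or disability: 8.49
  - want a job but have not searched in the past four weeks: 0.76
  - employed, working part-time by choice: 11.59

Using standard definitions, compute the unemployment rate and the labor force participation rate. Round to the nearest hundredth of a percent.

Unemployment rate ≈ 2.52%; labor force participation rate ≈ 75.68%.

Employed = 3.29 + 133.61 + 11.59 = 148.49 million (anyone who worked, including part-time for economic reasons, counts as employed).
Unemployed = 3.84 million.
Labor force = 148.49 + 3.84 = 152.33 million.
Not in labor force = 10.37 + 29.33 + 8.49 + 0.76 = 48.95 million (those not working and not actively searching are outside the labor force — including those who want a job but have given up searching).
Civilian working-age population = 152.33 + 48.95 = 201.28 million.
Unemployment rate = 3.84 / 152.33 = 2.52%.
Labor force participation rate = 152.33 / 201.28 = 75.68%.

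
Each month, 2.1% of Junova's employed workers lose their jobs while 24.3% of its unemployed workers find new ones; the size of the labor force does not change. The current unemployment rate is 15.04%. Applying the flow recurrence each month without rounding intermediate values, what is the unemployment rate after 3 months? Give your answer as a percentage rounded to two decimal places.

With a fixed labor force, u_{t+1} = u_t + s·(1−u_t) − f·u_t = u_t·(1−s−f) + s.
Here 1−s−f = 0.736 and s = 0.021.
u_1 = 0.150400 × 0.736 + 0.021 = 0.131694.
u_2 = 0.131694 × 0.736 + 0.021 = 0.117927.
u_3 = 0.117927 × 0.736 + 0.021 = 0.107794.

Unemployment rate after three months ≈ 10.78%.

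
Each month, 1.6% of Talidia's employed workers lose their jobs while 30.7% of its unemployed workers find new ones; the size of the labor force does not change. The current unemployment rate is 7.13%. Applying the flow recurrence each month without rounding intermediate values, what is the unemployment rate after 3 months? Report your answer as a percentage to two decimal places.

With a fixed labor force, u_{t+1} = u_t + s·(1−u_t) − f·u_t = u_t·(1−s−f) + s.
Here 1−s−f = 0.677 and s = 0.016.
u_1 = 0.071300 × 0.677 + 0.016 = 0.064270.
u_2 = 0.064270 × 0.677 + 0.016 = 0.059511.
u_3 = 0.059511 × 0.677 + 0.016 = 0.056289.

Unemployment rate after three months ≈ 5.63%.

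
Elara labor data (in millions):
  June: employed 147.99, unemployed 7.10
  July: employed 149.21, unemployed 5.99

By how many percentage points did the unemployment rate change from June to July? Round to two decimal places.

June: labor force = 147.99 + 7.10 = 155.09; u = 7.10/155.09 = 4.58%.
July: labor force = 149.21 + 5.99 = 155.20; u = 5.99/155.20 = 3.86%.
Change = 3.86% − 4.58% = −0.72 pp.

The unemployment rate changed by −0.72 percentage points.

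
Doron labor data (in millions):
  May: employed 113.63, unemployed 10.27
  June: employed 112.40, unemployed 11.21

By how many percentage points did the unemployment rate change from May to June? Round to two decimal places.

May: labor force = 113.63 + 10.27 = 123.90; u = 10.27/123.90 = 8.29%.
June: labor force = 112.40 + 11.21 = 123.61; u = 11.21/123.61 = 9.07%.
Change = 9.07% − 8.29% = +0.78 pp.

The unemployment rate changed by +0.78 percentage points.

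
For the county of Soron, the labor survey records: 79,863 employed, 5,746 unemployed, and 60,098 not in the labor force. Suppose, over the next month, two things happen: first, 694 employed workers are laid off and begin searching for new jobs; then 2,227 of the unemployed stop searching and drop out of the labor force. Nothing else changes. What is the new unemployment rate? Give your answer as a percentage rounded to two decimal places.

New unemployment rate ≈ 5.05%.

Initially, labor force = 79,863 + 5,746 = 85,609, so u = 5,746/85,609 = 6.71%.
After the first change, employed falls and unemployed rises by 694; labor force unchanged → E = 79,169, U = 6,440, labor force = 85,609.
After the second change, unemployed and labor force both fall by 2,227 → E = 79,169, U = 4,213, labor force = 83,382.
New unemployment rate = 4,213 / 83,382 = 5.05%.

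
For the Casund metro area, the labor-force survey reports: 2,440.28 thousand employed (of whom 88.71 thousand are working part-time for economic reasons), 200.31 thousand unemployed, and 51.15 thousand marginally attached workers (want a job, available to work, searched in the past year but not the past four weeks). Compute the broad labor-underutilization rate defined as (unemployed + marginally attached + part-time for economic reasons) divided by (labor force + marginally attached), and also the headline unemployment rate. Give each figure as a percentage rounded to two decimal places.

Broad underutilization rate ≈ 12.64%; headline unemployment rate ≈ 7.59%.

Labor force = 2,440.28 + 200.31 = 2,640.59 thousand.
Numerator = 200.31 + 51.15 + 88.71 = 340.17 thousand.
Denominator = 2,640.59 + 51.15 = 2,691.74 thousand.
Broad rate = 340.17 / 2,691.74 = 12.64%.
Headline unemployment rate = 200.31 / 2,640.59 = 7.59%.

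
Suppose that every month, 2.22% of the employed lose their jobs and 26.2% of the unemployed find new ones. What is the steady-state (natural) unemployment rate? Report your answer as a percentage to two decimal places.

At steady state the flows balance: s·E = f·U, so U/(E+U) = s/(s+f).
u* = 2.22 / (2.22 + 26.2) = 2.22 / 28.42 = 7.81%.

Steady-state unemployment rate ≈ 7.81%.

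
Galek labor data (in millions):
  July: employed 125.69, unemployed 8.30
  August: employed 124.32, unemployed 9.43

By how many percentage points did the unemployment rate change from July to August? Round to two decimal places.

The unemployment rate changed by +0.86 percentage points.

July: labor force = 125.69 + 8.30 = 133.99; u = 8.30/133.99 = 6.19%.
August: labor force = 124.32 + 9.43 = 133.75; u = 9.43/133.75 = 7.05%.
Change = 7.05% − 6.19% = +0.86 pp.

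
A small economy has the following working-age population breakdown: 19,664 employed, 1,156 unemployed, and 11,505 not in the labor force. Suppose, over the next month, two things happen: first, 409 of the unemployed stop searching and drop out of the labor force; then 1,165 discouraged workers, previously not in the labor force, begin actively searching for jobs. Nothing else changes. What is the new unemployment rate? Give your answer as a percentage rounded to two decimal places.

Initially, labor force = 19,664 + 1,156 = 20,820, so u = 1,156/20,820 = 5.55%.
After the first change, unemployed and labor force both fall by 409 → E = 19,664, U = 747, labor force = 20,411.
After the second change, unemployed and labor force both rise by 1,165 → E = 19,664, U = 1,912, labor force = 21,576.
New unemployment rate = 1,912 / 21,576 = 8.86%.

New unemployment rate ≈ 8.86%.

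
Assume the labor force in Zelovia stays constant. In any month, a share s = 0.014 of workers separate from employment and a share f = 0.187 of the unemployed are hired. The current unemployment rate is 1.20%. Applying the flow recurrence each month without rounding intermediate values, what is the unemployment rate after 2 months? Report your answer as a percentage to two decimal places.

With a fixed labor force, u_{t+1} = u_t + s·(1−u_t) − f·u_t = u_t·(1−s−f) + s.
Here 1−s−f = 0.799 and s = 0.014.
u_1 = 0.012000 × 0.799 + 0.014 = 0.023588.
u_2 = 0.023588 × 0.799 + 0.014 = 0.032847.

Unemployment rate after two months ≈ 3.28%.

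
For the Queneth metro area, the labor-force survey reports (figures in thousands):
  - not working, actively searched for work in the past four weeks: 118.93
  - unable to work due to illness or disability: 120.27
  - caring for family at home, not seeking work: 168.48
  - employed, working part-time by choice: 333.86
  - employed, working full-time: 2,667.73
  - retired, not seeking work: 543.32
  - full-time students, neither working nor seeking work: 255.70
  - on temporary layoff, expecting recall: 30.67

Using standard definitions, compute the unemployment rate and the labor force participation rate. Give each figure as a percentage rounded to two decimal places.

Unemployment rate ≈ 4.75%; labor force participation rate ≈ 74.34%.

Employed = 333.86 + 2,667.73 = 3,001.59 thousand.
Unemployed = 118.93 + 30.67 = 149.60 thousand (jobless and actively searching, or on temporary layoff).
Labor force = 3,001.59 + 149.60 = 3,151.19 thousand.
Not in labor force = 120.27 + 168.48 + 543.32 + 255.70 = 1,087.77 thousand (those not working and not actively searching are outside the labor force).
Civilian working-age population = 3,151.19 + 1,087.77 = 4,238.96 thousand.
Unemployment rate = 149.60 / 3,151.19 = 4.75%.
Labor force participation rate = 3,151.19 / 4,238.96 = 74.34%.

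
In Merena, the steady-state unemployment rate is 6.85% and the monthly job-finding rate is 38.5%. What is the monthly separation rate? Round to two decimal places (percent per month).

Separation rate ≈ 2.83% per month.

From u* = s/(s+f): s = u·f/(1−u).
s = 0.0685 × 38.5 / (1 − 0.0685) = 2.6372 / 0.9315 ≈ 2.83% per month.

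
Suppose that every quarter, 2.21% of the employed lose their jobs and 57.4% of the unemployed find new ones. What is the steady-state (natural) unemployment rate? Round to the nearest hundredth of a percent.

Steady-state unemployment rate ≈ 3.71%.

At steady state the flows balance: s·E = f·U, so U/(E+U) = s/(s+f).
u* = 2.21 / (2.21 + 57.4) = 2.21 / 59.61 = 3.71%.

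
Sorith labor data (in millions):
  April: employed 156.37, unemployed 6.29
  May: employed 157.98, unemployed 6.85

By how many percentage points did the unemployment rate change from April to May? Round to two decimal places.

April: labor force = 156.37 + 6.29 = 162.66; u = 6.29/162.66 = 3.87%.
May: labor force = 157.98 + 6.85 = 164.83; u = 6.85/164.83 = 4.16%.
Change = 4.16% − 3.87% = +0.29 pp.

The unemployment rate changed by +0.29 percentage points.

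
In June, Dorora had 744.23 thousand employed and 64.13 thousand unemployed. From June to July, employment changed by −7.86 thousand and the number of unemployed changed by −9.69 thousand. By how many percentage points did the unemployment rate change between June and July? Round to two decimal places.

The unemployment rate changed by −1.05 percentage points.

June: labor force = 744.23 + 64.13 = 808.36; u = 64.13/808.36 = 7.93%.
July: labor force = 736.37 + 54.44 = 790.81; u = 54.44/790.81 = 6.88%.
Change = 6.88% − 7.93% = −1.05 pp.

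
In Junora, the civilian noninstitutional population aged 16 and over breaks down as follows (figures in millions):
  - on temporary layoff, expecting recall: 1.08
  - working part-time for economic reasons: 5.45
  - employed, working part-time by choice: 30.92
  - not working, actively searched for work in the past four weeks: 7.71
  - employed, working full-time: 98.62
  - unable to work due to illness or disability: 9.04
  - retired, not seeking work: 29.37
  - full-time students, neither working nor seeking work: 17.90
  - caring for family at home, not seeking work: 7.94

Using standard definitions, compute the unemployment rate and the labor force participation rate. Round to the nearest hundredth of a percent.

Unemployment rate ≈ 6.11%; labor force participation rate ≈ 69.12%.

Employed = 5.45 + 30.92 + 98.62 = 134.99 million (anyone who worked, including part-time for economic reasons, counts as employed).
Unemployed = 1.08 + 7.71 = 8.79 million (jobless and actively searching, or on temporary layoff).
Labor force = 134.99 + 8.79 = 143.78 million.
Not in labor force = 9.04 + 29.37 + 17.90 + 7.94 = 64.25 million (those not working and not actively searching are outside the labor force).
Civilian working-age population = 143.78 + 64.25 = 208.03 million.
Unemployment rate = 8.79 / 143.78 = 6.11%.
Labor force participation rate = 143.78 / 208.03 = 69.12%.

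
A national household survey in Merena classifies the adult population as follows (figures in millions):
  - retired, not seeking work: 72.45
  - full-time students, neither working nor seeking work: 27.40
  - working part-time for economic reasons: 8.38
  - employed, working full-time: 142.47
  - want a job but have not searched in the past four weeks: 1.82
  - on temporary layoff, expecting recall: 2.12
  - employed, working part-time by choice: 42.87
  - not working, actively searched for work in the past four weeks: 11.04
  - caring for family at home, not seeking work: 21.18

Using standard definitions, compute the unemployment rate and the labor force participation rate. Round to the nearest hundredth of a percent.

Unemployment rate ≈ 6.36%; labor force participation rate ≈ 62.74%.

Employed = 8.38 + 142.47 + 42.87 = 193.72 million (anyone who worked, including part-time for economic reasons, counts as employed).
Unemployed = 2.12 + 11.04 = 13.16 million (jobless and actively searching, or on temporary layoff).
Labor force = 193.72 + 13.16 = 206.88 million.
Not in labor force = 72.45 + 27.40 + 1.82 + 21.18 = 122.85 million (those not working and not actively searching are outside the labor force — including those who want a job but have given up searching).
Civilian working-age population = 206.88 + 122.85 = 329.73 million.
Unemployment rate = 13.16 / 206.88 = 6.36%.
Labor force participation rate = 206.88 / 329.73 = 62.74%.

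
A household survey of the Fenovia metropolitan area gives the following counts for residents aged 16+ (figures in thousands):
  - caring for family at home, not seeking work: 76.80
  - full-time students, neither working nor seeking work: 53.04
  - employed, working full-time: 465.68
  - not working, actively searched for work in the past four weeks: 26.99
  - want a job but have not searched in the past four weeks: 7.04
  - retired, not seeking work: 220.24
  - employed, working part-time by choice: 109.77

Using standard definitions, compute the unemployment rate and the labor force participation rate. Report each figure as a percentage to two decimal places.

Employed = 465.68 + 109.77 = 575.45 thousand.
Unemployed = 26.99 thousand.
Labor force = 575.45 + 26.99 = 602.44 thousand.
Not in labor force = 76.80 + 53.04 + 7.04 + 220.24 = 357.12 thousand (those not working and not actively searching are outside the labor force — including those who want a job but have given up searching).
Civilian working-age population = 602.44 + 357.12 = 959.56 thousand.
Unemployment rate = 26.99 / 602.44 = 4.48%.
Labor force participation rate = 602.44 / 959.56 = 62.78%.

Unemployment rate ≈ 4.48%; labor force participation rate ≈ 62.78%.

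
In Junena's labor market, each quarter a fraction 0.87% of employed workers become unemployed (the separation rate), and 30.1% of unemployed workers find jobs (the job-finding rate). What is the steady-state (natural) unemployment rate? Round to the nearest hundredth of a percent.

Steady-state unemployment rate ≈ 2.81%.

At steady state the flows balance: s·E = f·U, so U/(E+U) = s/(s+f).
u* = 0.87 / (0.87 + 30.1) = 0.87 / 30.97 = 2.81%.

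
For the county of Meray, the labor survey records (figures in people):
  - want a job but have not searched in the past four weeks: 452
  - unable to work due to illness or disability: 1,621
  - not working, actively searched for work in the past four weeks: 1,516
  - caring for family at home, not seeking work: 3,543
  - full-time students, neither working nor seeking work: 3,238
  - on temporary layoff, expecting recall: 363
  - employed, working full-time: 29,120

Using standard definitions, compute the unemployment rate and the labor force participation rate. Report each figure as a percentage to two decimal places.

Unemployment rate ≈ 6.06%; labor force participation rate ≈ 77.78%.

Employed = 29,120.
Unemployed = 1,516 + 363 = 1,879 (jobless and actively searching, or on temporary layoff).
Labor force = 29,120 + 1,879 = 30,999.
Not in labor force = 452 + 1,621 + 3,543 + 3,238 = 8,854 (those not working and not actively searching are outside the labor force — including those who want a job but have given up searching).
Civilian working-age population = 30,999 + 8,854 = 39,853.
Unemployment rate = 1,879 / 30,999 = 6.06%.
Labor force participation rate = 30,999 / 39,853 = 77.78%.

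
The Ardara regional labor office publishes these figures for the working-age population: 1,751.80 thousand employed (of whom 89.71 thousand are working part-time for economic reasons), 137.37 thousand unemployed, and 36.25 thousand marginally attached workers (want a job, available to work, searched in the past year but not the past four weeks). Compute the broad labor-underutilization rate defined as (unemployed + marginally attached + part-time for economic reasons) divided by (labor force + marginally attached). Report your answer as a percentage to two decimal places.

Broad underutilization rate ≈ 13.68%.

Labor force = 1,751.80 + 137.37 = 1,889.17 thousand.
Numerator = 137.37 + 36.25 + 89.71 = 263.33 thousand.
Denominator = 1,889.17 + 36.25 = 1,925.42 thousand.
Broad rate = 263.33 / 1,925.42 = 13.68%.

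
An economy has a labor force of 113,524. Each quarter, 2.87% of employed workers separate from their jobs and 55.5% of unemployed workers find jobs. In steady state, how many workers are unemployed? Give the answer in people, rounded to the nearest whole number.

Steady-state unemployment rate u* = s/(s+f) = 2.87/(2.87+55.5) = 0.049169.
Unemployed = u* × labor force = 0.049169 × 113,524 ≈ 5,582.

About 5,582 are unemployed in steady state.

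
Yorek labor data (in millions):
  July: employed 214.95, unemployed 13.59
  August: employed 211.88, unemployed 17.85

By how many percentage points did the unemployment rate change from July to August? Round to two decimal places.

July: labor force = 214.95 + 13.59 = 228.54; u = 13.59/228.54 = 5.95%.
August: labor force = 211.88 + 17.85 = 229.73; u = 17.85/229.73 = 7.77%.
Change = 7.77% − 5.95% = +1.82 pp.

The unemployment rate changed by +1.82 percentage points.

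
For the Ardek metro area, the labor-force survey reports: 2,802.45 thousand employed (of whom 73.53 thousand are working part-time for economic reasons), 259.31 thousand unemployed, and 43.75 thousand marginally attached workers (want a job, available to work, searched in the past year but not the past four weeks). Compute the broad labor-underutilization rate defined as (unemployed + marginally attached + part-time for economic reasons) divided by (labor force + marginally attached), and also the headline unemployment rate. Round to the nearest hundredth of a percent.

Broad underutilization rate ≈ 12.13%; headline unemployment rate ≈ 8.47%.

Labor force = 2,802.45 + 259.31 = 3,061.76 thousand.
Numerator = 259.31 + 43.75 + 73.53 = 376.59 thousand.
Denominator = 3,061.76 + 43.75 = 3,105.51 thousand.
Broad rate = 376.59 / 3,105.51 = 12.13%.
Headline unemployment rate = 259.31 / 3,061.76 = 8.47%.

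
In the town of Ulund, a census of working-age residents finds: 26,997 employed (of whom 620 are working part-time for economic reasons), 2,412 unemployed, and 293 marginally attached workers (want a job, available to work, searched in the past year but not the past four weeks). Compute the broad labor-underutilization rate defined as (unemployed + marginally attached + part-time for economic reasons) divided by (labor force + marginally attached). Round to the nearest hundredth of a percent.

Broad underutilization rate ≈ 11.19%.

Labor force = 26,997 + 2,412 = 29,409.
Numerator = 2,412 + 293 + 620 = 3,325.
Denominator = 29,409 + 293 = 29,702.
Broad rate = 3,325 / 29,702 = 11.19%.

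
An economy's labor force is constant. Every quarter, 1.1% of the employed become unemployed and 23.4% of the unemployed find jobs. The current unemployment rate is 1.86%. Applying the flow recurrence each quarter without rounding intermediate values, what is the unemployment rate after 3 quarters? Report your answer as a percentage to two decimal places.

With a fixed labor force, u_{t+1} = u_t + s·(1−u_t) − f·u_t = u_t·(1−s−f) + s.
Here 1−s−f = 0.755 and s = 0.011.
u_1 = 0.018600 × 0.755 + 0.011 = 0.025043.
u_2 = 0.025043 × 0.755 + 0.011 = 0.029907.
u_3 = 0.029907 × 0.755 + 0.011 = 0.033580.

Unemployment rate after three quarters ≈ 3.36%.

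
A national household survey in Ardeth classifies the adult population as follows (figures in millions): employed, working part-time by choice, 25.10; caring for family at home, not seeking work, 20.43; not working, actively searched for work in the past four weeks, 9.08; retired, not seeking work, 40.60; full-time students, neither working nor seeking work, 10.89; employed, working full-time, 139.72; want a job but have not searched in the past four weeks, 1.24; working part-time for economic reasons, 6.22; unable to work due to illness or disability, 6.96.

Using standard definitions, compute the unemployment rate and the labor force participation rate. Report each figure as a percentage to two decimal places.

Employed = 25.10 + 139.72 + 6.22 = 171.04 million (anyone who worked, including part-time for economic reasons, counts as employed).
Unemployed = 9.08 million.
Labor force = 171.04 + 9.08 = 180.12 million.
Not in labor force = 20.43 + 40.60 + 10.89 + 1.24 + 6.96 = 80.12 million (those not working and not actively searching are outside the labor force — including those who want a job but have given up searching).
Civilian working-age population = 180.12 + 80.12 = 260.24 million.
Unemployment rate = 9.08 / 180.12 = 5.04%.
Labor force participation rate = 180.12 / 260.24 = 69.21%.

Unemployment rate ≈ 5.04%; labor force participation rate ≈ 69.21%.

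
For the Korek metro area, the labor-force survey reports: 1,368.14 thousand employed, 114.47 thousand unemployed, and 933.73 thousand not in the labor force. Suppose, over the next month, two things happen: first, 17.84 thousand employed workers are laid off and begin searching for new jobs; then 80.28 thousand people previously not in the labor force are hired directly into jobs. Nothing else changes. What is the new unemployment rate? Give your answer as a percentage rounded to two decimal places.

Initially, labor force = 1,368.14 + 114.47 = 1,482.61 thousand, so u = 114.47/1,482.61 = 7.72%.
After the first change, employed falls and unemployed rises by 17.84; labor force unchanged → E = 1,350.30, U = 132.31, labor force = 1,482.61 thousand.
After the second change, employed and labor force both rise by 80.28; unemployed unchanged → E = 1,430.58, U = 132.31, labor force = 1,562.89 thousand.
New unemployment rate = 132.31 / 1,562.89 = 8.47%.

New unemployment rate ≈ 8.47%.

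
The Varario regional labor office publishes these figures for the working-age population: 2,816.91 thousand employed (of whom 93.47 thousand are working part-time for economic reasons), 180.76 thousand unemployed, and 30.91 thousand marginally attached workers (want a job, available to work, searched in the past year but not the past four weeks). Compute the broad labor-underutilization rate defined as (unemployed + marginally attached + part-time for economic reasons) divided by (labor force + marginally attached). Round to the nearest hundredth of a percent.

Broad underutilization rate ≈ 10.08%.

Labor force = 2,816.91 + 180.76 = 2,997.67 thousand.
Numerator = 180.76 + 30.91 + 93.47 = 305.14 thousand.
Denominator = 2,997.67 + 30.91 = 3,028.58 thousand.
Broad rate = 305.14 / 3,028.58 = 10.08%.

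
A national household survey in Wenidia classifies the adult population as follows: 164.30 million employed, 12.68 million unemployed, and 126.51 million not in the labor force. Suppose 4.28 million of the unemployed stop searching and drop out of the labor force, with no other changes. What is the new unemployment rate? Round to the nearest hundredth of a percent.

Initially, labor force = 164.30 + 12.68 = 176.98 million, so u = 12.68/176.98 = 7.16%.
After the change, unemployed and labor force both fall by 4.28 → E = 164.30, U = 8.40, labor force = 172.70 million.
New unemployment rate = 8.40 / 172.70 = 4.86%.

New unemployment rate ≈ 4.86%.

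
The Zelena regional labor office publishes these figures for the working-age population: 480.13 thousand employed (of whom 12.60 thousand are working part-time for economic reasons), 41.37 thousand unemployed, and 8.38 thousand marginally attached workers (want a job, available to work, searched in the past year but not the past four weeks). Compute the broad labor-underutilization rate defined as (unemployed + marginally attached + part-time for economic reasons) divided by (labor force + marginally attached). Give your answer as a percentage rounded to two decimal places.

Labor force = 480.13 + 41.37 = 521.50 thousand.
Numerator = 41.37 + 8.38 + 12.60 = 62.35 thousand.
Denominator = 521.50 + 8.38 = 529.88 thousand.
Broad rate = 62.35 / 529.88 = 11.77%.

Broad underutilization rate ≈ 11.77%.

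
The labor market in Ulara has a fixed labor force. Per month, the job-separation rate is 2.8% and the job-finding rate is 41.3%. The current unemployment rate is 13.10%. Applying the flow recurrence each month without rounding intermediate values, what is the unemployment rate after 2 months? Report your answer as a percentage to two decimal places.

With a fixed labor force, u_{t+1} = u_t + s·(1−u_t) − f·u_t = u_t·(1−s−f) + s.
Here 1−s−f = 0.559 and s = 0.028.
u_1 = 0.131000 × 0.559 + 0.028 = 0.101229.
u_2 = 0.101229 × 0.559 + 0.028 = 0.084587.

Unemployment rate after two months ≈ 8.46%.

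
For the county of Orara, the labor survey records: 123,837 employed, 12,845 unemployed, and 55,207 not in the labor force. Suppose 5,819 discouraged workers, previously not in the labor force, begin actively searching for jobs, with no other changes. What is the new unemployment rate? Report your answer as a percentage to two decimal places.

Initially, labor force = 123,837 + 12,845 = 136,682, so u = 12,845/136,682 = 9.40%.
After the change, unemployed and labor force both rise by 5,819 → E = 123,837, U = 18,664, labor force = 142,501.
New unemployment rate = 18,664 / 142,501 = 13.10%.

New unemployment rate ≈ 13.10%.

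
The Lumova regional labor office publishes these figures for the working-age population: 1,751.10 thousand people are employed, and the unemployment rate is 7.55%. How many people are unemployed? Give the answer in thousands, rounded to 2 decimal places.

About 143.00 thousand are unemployed.

Let U be the number unemployed. The labor force is E + U, and U/(E+U) = 0.0755.
So U = 0.0755 × 1,751.10 / (1 − 0.0755) = 132.2080 / 0.9245 ≈ 143.00 thousand.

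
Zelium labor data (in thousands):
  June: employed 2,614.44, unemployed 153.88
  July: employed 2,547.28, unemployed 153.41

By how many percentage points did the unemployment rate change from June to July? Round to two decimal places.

June: labor force = 2,614.44 + 153.88 = 2,768.32; u = 153.88/2,768.32 = 5.56%.
July: labor force = 2,547.28 + 153.41 = 2,700.69; u = 153.41/2,700.69 = 5.68%.
Change = 5.68% − 5.56% = +0.12 pp.

The unemployment rate changed by +0.12 percentage points.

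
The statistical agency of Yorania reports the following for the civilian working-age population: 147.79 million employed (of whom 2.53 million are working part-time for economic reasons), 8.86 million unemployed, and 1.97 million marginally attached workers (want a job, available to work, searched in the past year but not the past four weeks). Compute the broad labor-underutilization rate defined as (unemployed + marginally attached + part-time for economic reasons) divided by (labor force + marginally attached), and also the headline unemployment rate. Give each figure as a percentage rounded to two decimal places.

Broad underutilization rate ≈ 8.42%; headline unemployment rate ≈ 5.66%.

Labor force = 147.79 + 8.86 = 156.65 million.
Numerator = 8.86 + 1.97 + 2.53 = 13.36 million.
Denominator = 156.65 + 1.97 = 158.62 million.
Broad rate = 13.36 / 158.62 = 8.42%.
Headline unemployment rate = 8.86 / 156.65 = 5.66%.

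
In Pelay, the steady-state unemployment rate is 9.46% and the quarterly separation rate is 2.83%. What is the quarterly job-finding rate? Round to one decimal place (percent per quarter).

Job-finding rate ≈ 27.1% per quarter.

From u* = s/(s+f): f = s·(1−u)/u.
f = 2.83 × (1 − 0.0946) / 0.0946 = 2.5623 / 0.0946 ≈ 27.1% per quarter.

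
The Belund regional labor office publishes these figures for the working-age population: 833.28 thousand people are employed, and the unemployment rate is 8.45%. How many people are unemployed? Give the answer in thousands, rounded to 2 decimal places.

Let U be the number unemployed. The labor force is E + U, and U/(E+U) = 0.0845.
So U = 0.0845 × 833.28 / (1 − 0.0845) = 70.4122 / 0.9155 ≈ 76.91 thousand.

About 76.91 thousand are unemployed.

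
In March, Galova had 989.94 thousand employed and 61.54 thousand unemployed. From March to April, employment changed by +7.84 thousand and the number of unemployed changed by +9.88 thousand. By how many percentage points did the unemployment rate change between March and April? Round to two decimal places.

The unemployment rate changed by +0.83 percentage points.

March: labor force = 989.94 + 61.54 = 1,051.48; u = 61.54/1,051.48 = 5.85%.
April: labor force = 997.78 + 71.42 = 1,069.20; u = 71.42/1,069.20 = 6.68%.
Change = 6.68% − 5.85% = +0.83 pp.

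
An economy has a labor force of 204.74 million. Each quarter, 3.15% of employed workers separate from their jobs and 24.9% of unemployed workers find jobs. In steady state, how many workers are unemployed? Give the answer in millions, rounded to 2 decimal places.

About 22.99 million are unemployed in steady state.

Steady-state unemployment rate u* = s/(s+f) = 3.15/(3.15+24.9) = 0.112299.
Unemployed = u* × labor force = 0.112299 × 204.74 ≈ 22.99 million.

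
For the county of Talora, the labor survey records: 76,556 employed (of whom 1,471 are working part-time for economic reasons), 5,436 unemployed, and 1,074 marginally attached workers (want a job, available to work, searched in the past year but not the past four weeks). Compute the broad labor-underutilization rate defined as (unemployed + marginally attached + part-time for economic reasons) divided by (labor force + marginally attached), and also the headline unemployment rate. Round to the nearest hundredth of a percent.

Broad underutilization rate ≈ 9.61%; headline unemployment rate ≈ 6.63%.

Labor force = 76,556 + 5,436 = 81,992.
Numerator = 5,436 + 1,074 + 1,471 = 7,981.
Denominator = 81,992 + 1,074 = 83,066.
Broad rate = 7,981 / 83,066 = 9.61%.
Headline unemployment rate = 5,436 / 81,992 = 6.63%.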